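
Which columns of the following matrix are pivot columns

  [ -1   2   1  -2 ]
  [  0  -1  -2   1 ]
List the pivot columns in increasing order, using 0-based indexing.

0, 1

r1 := -1·r1
r2 := -1·r2
r1 := r1 + 2·r2
Pivot columns are the columns containing a leading 1.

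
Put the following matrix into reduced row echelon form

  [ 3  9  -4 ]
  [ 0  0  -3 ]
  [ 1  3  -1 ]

Multiply R1 by 1/3.
  [ 1  3  -4/3 ]
  [ 0  0    -3 ]
  [ 1  3    -1 ]
Subtract R1 from R3.
  [ 1  3  -4/3 ]
  [ 0  0    -3 ]
  [ 0  0   1/3 ]
Multiply R2 by -1/3.
  [ 1  3  -4/3 ]
  [ 0  0     1 ]
  [ 0  0   1/3 ]
Subtract 1/3 times R2 from R3.
  [ 1  3  -4/3 ]
  [ 0  0     1 ]
  [ 0  0     0 ]
Add 4/3 times R2 to R1.
  [ 1  3  0 ]
  [ 0  0  1 ]
  [ 0  0  0 ]

[[1, 3, 0], [0, 0, 1], [0, 0, 0]]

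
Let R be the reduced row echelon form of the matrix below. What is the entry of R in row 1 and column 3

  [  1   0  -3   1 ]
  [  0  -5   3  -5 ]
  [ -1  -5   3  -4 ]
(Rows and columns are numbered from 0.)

R3 := R3 + R1
R2 := -1/5·R2
R3 := R3 + 5·R2
R3 := -1/3·R3
R2 := R2 + 3/5·R3
R1 := R1 + 3·R3

3/5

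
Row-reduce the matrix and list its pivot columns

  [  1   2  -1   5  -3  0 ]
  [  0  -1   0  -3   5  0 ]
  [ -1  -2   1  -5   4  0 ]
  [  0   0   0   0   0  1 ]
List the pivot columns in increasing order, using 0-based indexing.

R3 → R3 + R1
  [ 1   2  -1   5  -3  0 ]
  [ 0  -1   0  -3   5  0 ]
  [ 0   0   0   0   1  0 ]
  [ 0   0   0   0   0  1 ]
R2 → -1·R2
  [ 1  2  -1  5  -3  0 ]
  [ 0  1   0  3  -5  0 ]
  [ 0  0   0  0   1  0 ]
  [ 0  0   0  0   0  1 ]
R2 → R2 + 5·R3
  [ 1  2  -1  5  -3  0 ]
  [ 0  1   0  3   0  0 ]
  [ 0  0   0  0   1  0 ]
  [ 0  0   0  0   0  1 ]
R1 → R1 + 3·R3
  [ 1  2  -1  5  0  0 ]
  [ 0  1   0  3  0  0 ]
  [ 0  0   0  0  1  0 ]
  [ 0  0   0  0  0  1 ]
R1 → R1 − 2·R2
  [ 1  0  -1  -1  0  0 ]
  [ 0  1   0   3  0  0 ]
  [ 0  0   0   0  1  0 ]
  [ 0  0   0   0  0  1 ]
Pivot columns are the columns containing a leading 1.

0, 1, 4, 5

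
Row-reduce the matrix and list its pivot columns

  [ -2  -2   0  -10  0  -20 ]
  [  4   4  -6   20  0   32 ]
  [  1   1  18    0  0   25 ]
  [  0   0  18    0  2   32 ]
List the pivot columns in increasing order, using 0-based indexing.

r1 := -1/2·r1
  [ 1  1   0   5  0  10 ]
  [ 4  4  -6  20  0  32 ]
  [ 1  1  18   0  0  25 ]
  [ 0  0  18   0  2  32 ]
r2 := r2 − 4·r1
  [ 1  1   0  5  0  10 ]
  [ 0  0  -6  0  0  -8 ]
  [ 1  1  18  0  0  25 ]
  [ 0  0  18  0  2  32 ]
r3 := r3 − r1
  [ 1  1   0   5  0  10 ]
  [ 0  0  -6   0  0  -8 ]
  [ 0  0  18  -5  0  15 ]
  [ 0  0  18   0  2  32 ]
r2 := -1/6·r2
  [ 1  1   0   5  0   10 ]
  [ 0  0   1   0  0  4/3 ]
  [ 0  0  18  -5  0   15 ]
  [ 0  0  18   0  2   32 ]
r3 := r3 − 18·r2
  [ 1  1   0   5  0   10 ]
  [ 0  0   1   0  0  4/3 ]
  [ 0  0   0  -5  0   -9 ]
  [ 0  0  18   0  2   32 ]
r4 := r4 − 18·r2
  [ 1  1  0   5  0   10 ]
  [ 0  0  1   0  0  4/3 ]
  [ 0  0  0  -5  0   -9 ]
  [ 0  0  0   0  2    8 ]
r3 := -1/5·r3
  [ 1  1  0  5  0   10 ]
  [ 0  0  1  0  0  4/3 ]
  [ 0  0  0  1  0  9/5 ]
  [ 0  0  0  0  2    8 ]
r4 := 1/2·r4
  [ 1  1  0  5  0   10 ]
  [ 0  0  1  0  0  4/3 ]
  [ 0  0  0  1  0  9/5 ]
  [ 0  0  0  0  1    4 ]
r1 := r1 − 5·r3
  [ 1  1  0  0  0    1 ]
  [ 0  0  1  0  0  4/3 ]
  [ 0  0  0  1  0  9/5 ]
  [ 0  0  0  0  1    4 ]
Pivot columns are the columns containing a leading 1.

0, 2, 3, 4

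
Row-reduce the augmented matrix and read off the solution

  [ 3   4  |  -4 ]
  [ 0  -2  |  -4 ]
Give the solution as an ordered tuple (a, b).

(-4, 2)

ρ1 := 1/3·ρ1
  [ 1  4/3  |  -4/3 ]
  [ 0   -2  |    -4 ]
ρ2 := -1/2·ρ2
  [ 1  4/3  |  -4/3 ]
  [ 0    1  |     2 ]
ρ1 := ρ1 − 4/3·ρ2
  [ 1  0  |  -4 ]
  [ 0  1  |   2 ]
Reading off the last column: a = -4, b = 2.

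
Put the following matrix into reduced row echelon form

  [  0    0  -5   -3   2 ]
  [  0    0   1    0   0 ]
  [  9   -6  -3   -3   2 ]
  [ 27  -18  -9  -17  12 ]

[[1, -2/3, 0, 0, 0], [0, 0, 1, 0, 0], [0, 0, 0, 1, 0], [0, 0, 0, 0, 1]]

Swap r1 and r3.
  [  9   -6  -3   -3   2 ]
  [  0    0   1    0   0 ]
  [  0    0  -5   -3   2 ]
  [ 27  -18  -9  -17  12 ]
Multiply r1 by 1/9.
  [  1  -2/3  -1/3  -1/3  2/9 ]
  [  0     0     1     0    0 ]
  [  0     0    -5    -3    2 ]
  [ 27   -18    -9   -17   12 ]
Subtract 27 times r1 from r4.
  [ 1  -2/3  -1/3  -1/3  2/9 ]
  [ 0     0     1     0    0 ]
  [ 0     0    -5    -3    2 ]
  [ 0     0     0    -8    6 ]
Add 5 times r2 to r3.
  [ 1  -2/3  -1/3  -1/3  2/9 ]
  [ 0     0     1     0    0 ]
  [ 0     0     0    -3    2 ]
  [ 0     0     0    -8    6 ]
Multiply r3 by -1/3.
  [ 1  -2/3  -1/3  -1/3   2/9 ]
  [ 0     0     1     0     0 ]
  [ 0     0     0     1  -2/3 ]
  [ 0     0     0    -8     6 ]
Add 8 times r3 to r4.
  [ 1  -2/3  -1/3  -1/3   2/9 ]
  [ 0     0     1     0     0 ]
  [ 0     0     0     1  -2/3 ]
  [ 0     0     0     0   2/3 ]
Multiply r4 by 3/2.
  [ 1  -2/3  -1/3  -1/3   2/9 ]
  [ 0     0     1     0     0 ]
  [ 0     0     0     1  -2/3 ]
  [ 0     0     0     0     1 ]
Add 2/3 times r4 to r3.
  [ 1  -2/3  -1/3  -1/3  2/9 ]
  [ 0     0     1     0    0 ]
  [ 0     0     0     1    0 ]
  [ 0     0     0     0    1 ]
Subtract 2/9 times r4 from r1.
  [ 1  -2/3  -1/3  -1/3  0 ]
  [ 0     0     1     0  0 ]
  [ 0     0     0     1  0 ]
  [ 0     0     0     0  1 ]
Add 1/3 times r3 to r1.
  [ 1  -2/3  -1/3  0  0 ]
  [ 0     0     1  0  0 ]
  [ 0     0     0  1  0 ]
  [ 0     0     0  0  1 ]
Add 1/3 times r2 to r1.
  [ 1  -2/3  0  0  0 ]
  [ 0     0  1  0  0 ]
  [ 0     0  0  1  0 ]
  [ 0     0  0  0  1 ]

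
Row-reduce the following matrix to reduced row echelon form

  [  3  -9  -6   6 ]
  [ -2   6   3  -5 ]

R1 -> 1/3·R1
  [  1  -3  -2   2 ]
  [ -2   6   3  -5 ]
R2 -> R2 + 2·R1
  [ 1  -3  -2   2 ]
  [ 0   0  -1  -1 ]
R2 -> -1·R2
  [ 1  -3  -2  2 ]
  [ 0   0   1  1 ]
R1 -> R1 + 2·R2
  [ 1  -3  0  4 ]
  [ 0   0  1  1 ]

[[1, -3, 0, 4], [0, 0, 1, 1]]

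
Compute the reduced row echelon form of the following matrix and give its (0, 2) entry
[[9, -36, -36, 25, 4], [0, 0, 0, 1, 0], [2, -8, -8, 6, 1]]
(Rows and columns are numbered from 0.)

ρ1 ← 1/9·ρ1
  [ 1  -4  -4  25/9  4/9 ]
  [ 0   0   0     1    0 ]
  [ 2  -8  -8     6    1 ]
ρ3 ← ρ3 − 2·ρ1
  [ 1  -4  -4  25/9  4/9 ]
  [ 0   0   0     1    0 ]
  [ 0   0   0   4/9  1/9 ]
ρ3 ← ρ3 − 4/9·ρ2
  [ 1  -4  -4  25/9  4/9 ]
  [ 0   0   0     1    0 ]
  [ 0   0   0     0  1/9 ]
ρ3 ← 9·ρ3
  [ 1  -4  -4  25/9  4/9 ]
  [ 0   0   0     1    0 ]
  [ 0   0   0     0    1 ]
ρ1 ← ρ1 − 4/9·ρ3
  [ 1  -4  -4  25/9  0 ]
  [ 0   0   0     1  0 ]
  [ 0   0   0     0  1 ]
ρ1 ← ρ1 − 25/9·ρ2
  [ 1  -4  -4  0  0 ]
  [ 0   0   0  1  0 ]
  [ 0   0   0  0  1 ]

-4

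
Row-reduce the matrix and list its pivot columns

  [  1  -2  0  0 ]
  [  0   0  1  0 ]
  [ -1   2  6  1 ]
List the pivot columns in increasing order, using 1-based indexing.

R3 → R3 + R1
R3 → R3 − 6·R2
Pivot columns are the columns containing a leading 1.

1, 3, 4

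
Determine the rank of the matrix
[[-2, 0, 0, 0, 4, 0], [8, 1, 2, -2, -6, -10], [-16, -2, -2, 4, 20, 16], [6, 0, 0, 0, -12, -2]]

rank = 4

ρ1 ← -1/2·ρ1
  [   1   0   0   0   -2    0 ]
  [   8   1   2  -2   -6  -10 ]
  [ -16  -2  -2   4   20   16 ]
  [   6   0   0   0  -12   -2 ]
ρ2 ← ρ2 − 8·ρ1
  [   1   0   0   0   -2    0 ]
  [   0   1   2  -2   10  -10 ]
  [ -16  -2  -2   4   20   16 ]
  [   6   0   0   0  -12   -2 ]
ρ3 ← ρ3 + 16·ρ1
  [ 1   0   0   0   -2    0 ]
  [ 0   1   2  -2   10  -10 ]
  [ 0  -2  -2   4  -12   16 ]
  [ 6   0   0   0  -12   -2 ]
ρ4 ← ρ4 − 6·ρ1
  [ 1   0   0   0   -2    0 ]
  [ 0   1   2  -2   10  -10 ]
  [ 0  -2  -2   4  -12   16 ]
  [ 0   0   0   0    0   -2 ]
ρ3 ← ρ3 + 2·ρ2
  [ 1  0  0   0  -2    0 ]
  [ 0  1  2  -2  10  -10 ]
  [ 0  0  2   0   8   -4 ]
  [ 0  0  0   0   0   -2 ]
ρ3 ← 1/2·ρ3
  [ 1  0  0   0  -2    0 ]
  [ 0  1  2  -2  10  -10 ]
  [ 0  0  1   0   4   -2 ]
  [ 0  0  0   0   0   -2 ]
ρ4 ← -1/2·ρ4
  [ 1  0  0   0  -2    0 ]
  [ 0  1  2  -2  10  -10 ]
  [ 0  0  1   0   4   -2 ]
  [ 0  0  0   0   0    1 ]
ρ3 ← ρ3 + 2·ρ4
  [ 1  0  0   0  -2    0 ]
  [ 0  1  2  -2  10  -10 ]
  [ 0  0  1   0   4    0 ]
  [ 0  0  0   0   0    1 ]
ρ2 ← ρ2 + 10·ρ4
  [ 1  0  0   0  -2  0 ]
  [ 0  1  2  -2  10  0 ]
  [ 0  0  1   0   4  0 ]
  [ 0  0  0   0   0  1 ]
ρ2 ← ρ2 − 2·ρ3
  [ 1  0  0   0  -2  0 ]
  [ 0  1  0  -2   2  0 ]
  [ 0  0  1   0   4  0 ]
  [ 0  0  0   0   0  1 ]
The reduced form has 4 nonzero rows.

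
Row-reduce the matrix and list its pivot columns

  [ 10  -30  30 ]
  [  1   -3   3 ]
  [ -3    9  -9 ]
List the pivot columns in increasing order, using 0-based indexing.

ρ1 := 1/10·ρ1
ρ2 := ρ2 − ρ1
ρ3 := ρ3 + 3·ρ1
Pivot columns are the columns containing a leading 1.

0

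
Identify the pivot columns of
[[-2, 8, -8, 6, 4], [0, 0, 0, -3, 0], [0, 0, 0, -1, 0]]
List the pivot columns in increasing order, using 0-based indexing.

R1 := -1/2·R1
  [ 1  -4  4  -3  -2 ]
  [ 0   0  0  -3   0 ]
  [ 0   0  0  -1   0 ]
R2 := -1/3·R2
  [ 1  -4  4  -3  -2 ]
  [ 0   0  0   1   0 ]
  [ 0   0  0  -1   0 ]
R3 := R3 + R2
  [ 1  -4  4  -3  -2 ]
  [ 0   0  0   1   0 ]
  [ 0   0  0   0   0 ]
R1 := R1 + 3·R2
  [ 1  -4  4  0  -2 ]
  [ 0   0  0  1   0 ]
  [ 0   0  0  0   0 ]
Pivot columns are the columns containing a leading 1.

0, 3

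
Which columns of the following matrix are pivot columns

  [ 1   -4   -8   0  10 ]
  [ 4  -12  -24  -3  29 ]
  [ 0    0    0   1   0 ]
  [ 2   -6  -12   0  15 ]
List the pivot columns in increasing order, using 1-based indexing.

1, 2, 4, 5

r2 -> r2 − 4·r1
  [ 1  -4   -8   0   10 ]
  [ 0   4    8  -3  -11 ]
  [ 0   0    0   1    0 ]
  [ 2  -6  -12   0   15 ]
r4 -> r4 − 2·r1
  [ 1  -4  -8   0   10 ]
  [ 0   4   8  -3  -11 ]
  [ 0   0   0   1    0 ]
  [ 0   2   4   0   -5 ]
r2 -> 1/4·r2
  [ 1  -4  -8     0     10 ]
  [ 0   1   2  -3/4  -11/4 ]
  [ 0   0   0     1      0 ]
  [ 0   2   4     0     -5 ]
r4 -> r4 − 2·r2
  [ 1  -4  -8     0     10 ]
  [ 0   1   2  -3/4  -11/4 ]
  [ 0   0   0     1      0 ]
  [ 0   0   0   3/2    1/2 ]
r4 -> r4 − 3/2·r3
  [ 1  -4  -8     0     10 ]
  [ 0   1   2  -3/4  -11/4 ]
  [ 0   0   0     1      0 ]
  [ 0   0   0     0    1/2 ]
r4 -> 2·r4
  [ 1  -4  -8     0     10 ]
  [ 0   1   2  -3/4  -11/4 ]
  [ 0   0   0     1      0 ]
  [ 0   0   0     0      1 ]
r2 -> r2 + 11/4·r4
  [ 1  -4  -8     0  10 ]
  [ 0   1   2  -3/4   0 ]
  [ 0   0   0     1   0 ]
  [ 0   0   0     0   1 ]
r1 -> r1 − 10·r4
  [ 1  -4  -8     0  0 ]
  [ 0   1   2  -3/4  0 ]
  [ 0   0   0     1  0 ]
  [ 0   0   0     0  1 ]
r2 -> r2 + 3/4·r3
  [ 1  -4  -8  0  0 ]
  [ 0   1   2  0  0 ]
  [ 0   0   0  1  0 ]
  [ 0   0   0  0  1 ]
r1 -> r1 + 4·r2
  [ 1  0  0  0  0 ]
  [ 0  1  2  0  0 ]
  [ 0  0  0  1  0 ]
  [ 0  0  0  0  1 ]
Pivot columns are the columns containing a leading 1.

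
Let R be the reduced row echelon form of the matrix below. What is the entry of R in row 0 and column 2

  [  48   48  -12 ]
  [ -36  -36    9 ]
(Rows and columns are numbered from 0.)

r1 := 1/48·r1
  [   1    1  -1/4 ]
  [ -36  -36     9 ]
r2 := r2 + 36·r1
  [ 1  1  -1/4 ]
  [ 0  0     0 ]

-1/4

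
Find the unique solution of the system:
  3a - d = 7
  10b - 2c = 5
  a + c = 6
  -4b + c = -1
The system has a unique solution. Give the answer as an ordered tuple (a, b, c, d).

Form the augmented matrix and row-reduce:
  [ 3   0   0  -1  |   7 ]
  [ 0  10  -2   0  |   5 ]
  [ 1   0   1   0  |   6 ]
  [ 0  -4   1   0  |  -1 ]
Multiply ρ1 by 1/3.
  [ 1   0   0  -1/3  |  7/3 ]
  [ 0  10  -2     0  |    5 ]
  [ 1   0   1     0  |    6 ]
  [ 0  -4   1     0  |   -1 ]
Subtract ρ1 from ρ3.
  [ 1   0   0  -1/3  |   7/3 ]
  [ 0  10  -2     0  |     5 ]
  [ 0   0   1   1/3  |  11/3 ]
  [ 0  -4   1     0  |    -1 ]
Multiply ρ2 by 1/10.
  [ 1   0     0  -1/3  |   7/3 ]
  [ 0   1  -1/5     0  |   1/2 ]
  [ 0   0     1   1/3  |  11/3 ]
  [ 0  -4     1     0  |    -1 ]
Add 4 times ρ2 to ρ4.
  [ 1  0     0  -1/3  |   7/3 ]
  [ 0  1  -1/5     0  |   1/2 ]
  [ 0  0     1   1/3  |  11/3 ]
  [ 0  0   1/5     0  |     1 ]
Subtract 1/5 times ρ3 from ρ4.
  [ 1  0     0   -1/3  |   7/3 ]
  [ 0  1  -1/5      0  |   1/2 ]
  [ 0  0     1    1/3  |  11/3 ]
  [ 0  0     0  -1/15  |  4/15 ]
Multiply ρ4 by -15.
  [ 1  0     0  -1/3  |   7/3 ]
  [ 0  1  -1/5     0  |   1/2 ]
  [ 0  0     1   1/3  |  11/3 ]
  [ 0  0     0     1  |    -4 ]
Subtract 1/3 times ρ4 from ρ3.
  [ 1  0     0  -1/3  |  7/3 ]
  [ 0  1  -1/5     0  |  1/2 ]
  [ 0  0     1     0  |    5 ]
  [ 0  0     0     1  |   -4 ]
Add 1/3 times ρ4 to ρ1.
  [ 1  0     0  0  |    1 ]
  [ 0  1  -1/5  0  |  1/2 ]
  [ 0  0     1  0  |    5 ]
  [ 0  0     0  1  |   -4 ]
Add 1/5 times ρ3 to ρ2.
  [ 1  0  0  0  |    1 ]
  [ 0  1  0  0  |  3/2 ]
  [ 0  0  1  0  |    5 ]
  [ 0  0  0  1  |   -4 ]
Reading off the last column: a = 1, b = 3/2, c = 5, d = -4.

(1, 3/2, 5, -4)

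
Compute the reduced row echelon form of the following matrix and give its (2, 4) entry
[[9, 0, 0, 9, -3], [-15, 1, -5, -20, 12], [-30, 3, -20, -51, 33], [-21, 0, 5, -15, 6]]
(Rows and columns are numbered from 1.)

ρ1 -> 1/9·ρ1
  [   1  0    0    1  -1/3 ]
  [ -15  1   -5  -20    12 ]
  [ -30  3  -20  -51    33 ]
  [ -21  0    5  -15     6 ]
ρ2 -> ρ2 + 15·ρ1
  [   1  0    0    1  -1/3 ]
  [   0  1   -5   -5     7 ]
  [ -30  3  -20  -51    33 ]
  [ -21  0    5  -15     6 ]
ρ3 -> ρ3 + 30·ρ1
  [   1  0    0    1  -1/3 ]
  [   0  1   -5   -5     7 ]
  [   0  3  -20  -21    23 ]
  [ -21  0    5  -15     6 ]
ρ4 -> ρ4 + 21·ρ1
  [ 1  0    0    1  -1/3 ]
  [ 0  1   -5   -5     7 ]
  [ 0  3  -20  -21    23 ]
  [ 0  0    5    6    -1 ]
ρ3 -> ρ3 − 3·ρ2
  [ 1  0   0   1  -1/3 ]
  [ 0  1  -5  -5     7 ]
  [ 0  0  -5  -6     2 ]
  [ 0  0   5   6    -1 ]
ρ3 -> -1/5·ρ3
  [ 1  0   0    1  -1/3 ]
  [ 0  1  -5   -5     7 ]
  [ 0  0   1  6/5  -2/5 ]
  [ 0  0   5    6    -1 ]
ρ4 -> ρ4 − 5·ρ3
  [ 1  0   0    1  -1/3 ]
  [ 0  1  -5   -5     7 ]
  [ 0  0   1  6/5  -2/5 ]
  [ 0  0   0    0     1 ]
ρ3 -> ρ3 + 2/5·ρ4
  [ 1  0   0    1  -1/3 ]
  [ 0  1  -5   -5     7 ]
  [ 0  0   1  6/5     0 ]
  [ 0  0   0    0     1 ]
ρ2 -> ρ2 − 7·ρ4
  [ 1  0   0    1  -1/3 ]
  [ 0  1  -5   -5     0 ]
  [ 0  0   1  6/5     0 ]
  [ 0  0   0    0     1 ]
ρ1 -> ρ1 + 1/3·ρ4
  [ 1  0   0    1  0 ]
  [ 0  1  -5   -5  0 ]
  [ 0  0   1  6/5  0 ]
  [ 0  0   0    0  1 ]
ρ2 -> ρ2 + 5·ρ3
  [ 1  0  0    1  0 ]
  [ 0  1  0    1  0 ]
  [ 0  0  1  6/5  0 ]
  [ 0  0  0    0  1 ]

1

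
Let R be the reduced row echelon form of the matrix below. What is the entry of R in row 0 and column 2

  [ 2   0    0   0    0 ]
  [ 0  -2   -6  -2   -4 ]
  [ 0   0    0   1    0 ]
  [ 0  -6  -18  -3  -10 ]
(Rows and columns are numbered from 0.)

R1 := 1/2·R1
  [ 1   0    0   0    0 ]
  [ 0  -2   -6  -2   -4 ]
  [ 0   0    0   1    0 ]
  [ 0  -6  -18  -3  -10 ]
R2 := -1/2·R2
  [ 1   0    0   0    0 ]
  [ 0   1    3   1    2 ]
  [ 0   0    0   1    0 ]
  [ 0  -6  -18  -3  -10 ]
R4 := R4 + 6·R2
  [ 1  0  0  0  0 ]
  [ 0  1  3  1  2 ]
  [ 0  0  0  1  0 ]
  [ 0  0  0  3  2 ]
R4 := R4 − 3·R3
  [ 1  0  0  0  0 ]
  [ 0  1  3  1  2 ]
  [ 0  0  0  1  0 ]
  [ 0  0  0  0  2 ]
R4 := 1/2·R4
  [ 1  0  0  0  0 ]
  [ 0  1  3  1  2 ]
  [ 0  0  0  1  0 ]
  [ 0  0  0  0  1 ]
R2 := R2 − 2·R4
  [ 1  0  0  0  0 ]
  [ 0  1  3  1  0 ]
  [ 0  0  0  1  0 ]
  [ 0  0  0  0  1 ]
R2 := R2 − R3
  [ 1  0  0  0  0 ]
  [ 0  1  3  0  0 ]
  [ 0  0  0  1  0 ]
  [ 0  0  0  0  1 ]

0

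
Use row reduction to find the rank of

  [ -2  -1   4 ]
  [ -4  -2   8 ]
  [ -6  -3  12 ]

rank = 1

ρ1 := -1/2·ρ1
  [  1  1/2  -2 ]
  [ -4   -2   8 ]
  [ -6   -3  12 ]
ρ2 := ρ2 + 4·ρ1
  [  1  1/2  -2 ]
  [  0    0   0 ]
  [ -6   -3  12 ]
ρ3 := ρ3 + 6·ρ1
  [ 1  1/2  -2 ]
  [ 0    0   0 ]
  [ 0    0   0 ]
The reduced form has 1 nonzero row.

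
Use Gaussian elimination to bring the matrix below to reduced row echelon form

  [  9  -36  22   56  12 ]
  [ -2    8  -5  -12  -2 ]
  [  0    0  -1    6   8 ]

R1 → 1/9·R1
R2 → R2 + 2·R1
R2 → -9·R2
R3 → R3 + R2
R3 → 1/2·R3
R2 → R2 + 4·R3
R1 → R1 − 56/9·R3
R1 → R1 − 22/9·R2

[[1, -4, 0, 0, 0], [0, 0, 1, 0, -2], [0, 0, 0, 1, 1]]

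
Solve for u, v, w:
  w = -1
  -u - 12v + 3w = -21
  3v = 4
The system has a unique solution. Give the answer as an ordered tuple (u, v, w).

Form the augmented matrix and row-reduce:
  [  0    0  1  |   -1 ]
  [ -1  -12  3  |  -21 ]
  [  0    3  0  |    4 ]
R1 <-> R2
  [ -1  -12  3  |  -21 ]
  [  0    0  1  |   -1 ]
  [  0    3  0  |    4 ]
R1 -> -1·R1
  [ 1  12  -3  |  21 ]
  [ 0   0   1  |  -1 ]
  [ 0   3   0  |   4 ]
R2 <-> R3
  [ 1  12  -3  |  21 ]
  [ 0   3   0  |   4 ]
  [ 0   0   1  |  -1 ]
R2 -> 1/3·R2
  [ 1  12  -3  |   21 ]
  [ 0   1   0  |  4/3 ]
  [ 0   0   1  |   -1 ]
R1 -> R1 + 3·R3
  [ 1  12  0  |   18 ]
  [ 0   1  0  |  4/3 ]
  [ 0   0  1  |   -1 ]
R1 -> R1 − 12·R2
  [ 1  0  0  |    2 ]
  [ 0  1  0  |  4/3 ]
  [ 0  0  1  |   -1 ]
Reading off the last column: u = 2, v = 4/3, w = -1.

(2, 4/3, -1)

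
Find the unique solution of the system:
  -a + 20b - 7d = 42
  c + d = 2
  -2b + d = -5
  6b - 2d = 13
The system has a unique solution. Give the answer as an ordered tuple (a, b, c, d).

Form the augmented matrix and row-reduce:
  [ -1  20  0  -7  |  42 ]
  [  0   0  1   1  |   2 ]
  [  0  -2  0   1  |  -5 ]
  [  0   6  0  -2  |  13 ]
R1 → -1·R1
  [ 1  -20  0   7  |  -42 ]
  [ 0    0  1   1  |    2 ]
  [ 0   -2  0   1  |   -5 ]
  [ 0    6  0  -2  |   13 ]
R2 ↔ R3
  [ 1  -20  0   7  |  -42 ]
  [ 0   -2  0   1  |   -5 ]
  [ 0    0  1   1  |    2 ]
  [ 0    6  0  -2  |   13 ]
R2 → -1/2·R2
  [ 1  -20  0     7  |  -42 ]
  [ 0    1  0  -1/2  |  5/2 ]
  [ 0    0  1     1  |    2 ]
  [ 0    6  0    -2  |   13 ]
R4 → R4 − 6·R2
  [ 1  -20  0     7  |  -42 ]
  [ 0    1  0  -1/2  |  5/2 ]
  [ 0    0  1     1  |    2 ]
  [ 0    0  0     1  |   -2 ]
R3 → R3 − R4
  [ 1  -20  0     7  |  -42 ]
  [ 0    1  0  -1/2  |  5/2 ]
  [ 0    0  1     0  |    4 ]
  [ 0    0  0     1  |   -2 ]
R2 → R2 + 1/2·R4
  [ 1  -20  0  7  |  -42 ]
  [ 0    1  0  0  |  3/2 ]
  [ 0    0  1  0  |    4 ]
  [ 0    0  0  1  |   -2 ]
R1 → R1 − 7·R4
  [ 1  -20  0  0  |  -28 ]
  [ 0    1  0  0  |  3/2 ]
  [ 0    0  1  0  |    4 ]
  [ 0    0  0  1  |   -2 ]
R1 → R1 + 20·R2
  [ 1  0  0  0  |    2 ]
  [ 0  1  0  0  |  3/2 ]
  [ 0  0  1  0  |    4 ]
  [ 0  0  0  1  |   -2 ]
Reading off the last column: a = 2, b = 3/2, c = 4, d = -2.

(2, 3/2, 4, -2)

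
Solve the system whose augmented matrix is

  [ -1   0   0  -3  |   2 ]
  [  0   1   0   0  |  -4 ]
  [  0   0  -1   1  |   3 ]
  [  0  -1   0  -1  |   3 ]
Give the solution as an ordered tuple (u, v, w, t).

ρ1 → -1·ρ1
  [ 1   0   0   3  |  -2 ]
  [ 0   1   0   0  |  -4 ]
  [ 0   0  -1   1  |   3 ]
  [ 0  -1   0  -1  |   3 ]
ρ4 → ρ4 + ρ2
  [ 1  0   0   3  |  -2 ]
  [ 0  1   0   0  |  -4 ]
  [ 0  0  -1   1  |   3 ]
  [ 0  0   0  -1  |  -1 ]
ρ3 → -1·ρ3
  [ 1  0  0   3  |  -2 ]
  [ 0  1  0   0  |  -4 ]
  [ 0  0  1  -1  |  -3 ]
  [ 0  0  0  -1  |  -1 ]
ρ4 → -1·ρ4
  [ 1  0  0   3  |  -2 ]
  [ 0  1  0   0  |  -4 ]
  [ 0  0  1  -1  |  -3 ]
  [ 0  0  0   1  |   1 ]
ρ3 → ρ3 + ρ4
  [ 1  0  0  3  |  -2 ]
  [ 0  1  0  0  |  -4 ]
  [ 0  0  1  0  |  -2 ]
  [ 0  0  0  1  |   1 ]
ρ1 → ρ1 − 3·ρ4
  [ 1  0  0  0  |  -5 ]
  [ 0  1  0  0  |  -4 ]
  [ 0  0  1  0  |  -2 ]
  [ 0  0  0  1  |   1 ]
Reading off the last column: u = -5, v = -4, w = -2, t = 1.

(-5, -4, -2, 1)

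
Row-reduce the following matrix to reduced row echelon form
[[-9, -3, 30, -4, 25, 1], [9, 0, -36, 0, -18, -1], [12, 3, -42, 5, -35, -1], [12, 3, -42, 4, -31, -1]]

ρ1 ← -1/9·ρ1
  [  1  1/3  -10/3  4/9  -25/9  -1/9 ]
  [  9    0    -36    0    -18    -1 ]
  [ 12    3    -42    5    -35    -1 ]
  [ 12    3    -42    4    -31    -1 ]
ρ2 ← ρ2 − 9·ρ1
  [  1  1/3  -10/3  4/9  -25/9  -1/9 ]
  [  0   -3     -6   -4      7     0 ]
  [ 12    3    -42    5    -35    -1 ]
  [ 12    3    -42    4    -31    -1 ]
ρ3 ← ρ3 − 12·ρ1
  [  1  1/3  -10/3   4/9  -25/9  -1/9 ]
  [  0   -3     -6    -4      7     0 ]
  [  0   -1     -2  -1/3   -5/3   1/3 ]
  [ 12    3    -42     4    -31    -1 ]
ρ4 ← ρ4 − 12·ρ1
  [ 1  1/3  -10/3   4/9  -25/9  -1/9 ]
  [ 0   -3     -6    -4      7     0 ]
  [ 0   -1     -2  -1/3   -5/3   1/3 ]
  [ 0   -1     -2  -4/3    7/3   1/3 ]
ρ2 ← -1/3·ρ2
  [ 1  1/3  -10/3   4/9  -25/9  -1/9 ]
  [ 0    1      2   4/3   -7/3     0 ]
  [ 0   -1     -2  -1/3   -5/3   1/3 ]
  [ 0   -1     -2  -4/3    7/3   1/3 ]
ρ3 ← ρ3 + ρ2
  [ 1  1/3  -10/3   4/9  -25/9  -1/9 ]
  [ 0    1      2   4/3   -7/3     0 ]
  [ 0    0      0     1     -4   1/3 ]
  [ 0   -1     -2  -4/3    7/3   1/3 ]
ρ4 ← ρ4 + ρ2
  [ 1  1/3  -10/3  4/9  -25/9  -1/9 ]
  [ 0    1      2  4/3   -7/3     0 ]
  [ 0    0      0    1     -4   1/3 ]
  [ 0    0      0    0      0   1/3 ]
ρ4 ← 3·ρ4
  [ 1  1/3  -10/3  4/9  -25/9  -1/9 ]
  [ 0    1      2  4/3   -7/3     0 ]
  [ 0    0      0    1     -4   1/3 ]
  [ 0    0      0    0      0     1 ]
ρ3 ← ρ3 − 1/3·ρ4
  [ 1  1/3  -10/3  4/9  -25/9  -1/9 ]
  [ 0    1      2  4/3   -7/3     0 ]
  [ 0    0      0    1     -4     0 ]
  [ 0    0      0    0      0     1 ]
ρ1 ← ρ1 + 1/9·ρ4
  [ 1  1/3  -10/3  4/9  -25/9  0 ]
  [ 0    1      2  4/3   -7/3  0 ]
  [ 0    0      0    1     -4  0 ]
  [ 0    0      0    0      0  1 ]
ρ2 ← ρ2 − 4/3·ρ3
  [ 1  1/3  -10/3  4/9  -25/9  0 ]
  [ 0    1      2    0      3  0 ]
  [ 0    0      0    1     -4  0 ]
  [ 0    0      0    0      0  1 ]
ρ1 ← ρ1 − 4/9·ρ3
  [ 1  1/3  -10/3  0  -1  0 ]
  [ 0    1      2  0   3  0 ]
  [ 0    0      0  1  -4  0 ]
  [ 0    0      0  0   0  1 ]
ρ1 ← ρ1 − 1/3·ρ2
  [ 1  0  -4  0  -2  0 ]
  [ 0  1   2  0   3  0 ]
  [ 0  0   0  1  -4  0 ]
  [ 0  0   0  0   0  1 ]

[[1, 0, -4, 0, -2, 0], [0, 1, 2, 0, 3, 0], [0, 0, 0, 1, -4, 0], [0, 0, 0, 0, 0, 1]]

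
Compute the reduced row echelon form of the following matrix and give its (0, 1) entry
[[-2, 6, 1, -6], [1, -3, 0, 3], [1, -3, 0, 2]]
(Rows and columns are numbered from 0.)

-3

r1 -> -1/2·r1
  [ 1  -3  -1/2  3 ]
  [ 1  -3     0  3 ]
  [ 1  -3     0  2 ]
r2 -> r2 − r1
  [ 1  -3  -1/2  3 ]
  [ 0   0   1/2  0 ]
  [ 1  -3     0  2 ]
r3 -> r3 − r1
  [ 1  -3  -1/2   3 ]
  [ 0   0   1/2   0 ]
  [ 0   0   1/2  -1 ]
r2 -> 2·r2
  [ 1  -3  -1/2   3 ]
  [ 0   0     1   0 ]
  [ 0   0   1/2  -1 ]
r3 -> r3 − 1/2·r2
  [ 1  -3  -1/2   3 ]
  [ 0   0     1   0 ]
  [ 0   0     0  -1 ]
r3 -> -1·r3
  [ 1  -3  -1/2  3 ]
  [ 0   0     1  0 ]
  [ 0   0     0  1 ]
r1 -> r1 − 3·r3
  [ 1  -3  -1/2  0 ]
  [ 0   0     1  0 ]
  [ 0   0     0  1 ]
r1 -> r1 + 1/2·r2
  [ 1  -3  0  0 ]
  [ 0   0  1  0 ]
  [ 0   0  0  1 ]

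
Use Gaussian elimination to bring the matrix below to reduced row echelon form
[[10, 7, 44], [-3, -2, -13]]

[[1, 0, 3], [0, 1, 2]]

R1 ← 1/10·R1
R2 ← R2 + 3·R1
R2 ← 10·R2
R1 ← R1 − 7/10·R2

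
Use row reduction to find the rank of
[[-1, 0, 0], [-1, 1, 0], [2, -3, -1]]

rank = 3

R1 -> -1·R1
R2 -> R2 + R1
R3 -> R3 − 2·R1
R3 -> R3 + 3·R2
R3 -> -1·R3
The reduced form has 3 nonzero rows.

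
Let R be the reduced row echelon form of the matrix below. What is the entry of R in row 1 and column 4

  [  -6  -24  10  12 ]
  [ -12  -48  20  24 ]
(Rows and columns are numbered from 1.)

-2

ρ1 → -1/6·ρ1
ρ2 → ρ2 + 12·ρ1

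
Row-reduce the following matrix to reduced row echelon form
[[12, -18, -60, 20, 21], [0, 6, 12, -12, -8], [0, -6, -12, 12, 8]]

[[1, 0, -2, -4/3, -1/4], [0, 1, 2, -2, -4/3], [0, 0, 0, 0, 0]]

ρ1 -> 1/12·ρ1
ρ2 -> 1/6·ρ2
ρ3 -> ρ3 + 6·ρ2
ρ1 -> ρ1 + 3/2·ρ2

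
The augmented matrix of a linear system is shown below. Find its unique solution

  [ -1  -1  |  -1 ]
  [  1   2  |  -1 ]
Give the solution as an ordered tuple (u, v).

(3, -2)

R1 → -1·R1
  [ 1  1  |   1 ]
  [ 1  2  |  -1 ]
R2 → R2 − R1
  [ 1  1  |   1 ]
  [ 0  1  |  -2 ]
R1 → R1 − R2
  [ 1  0  |   3 ]
  [ 0  1  |  -2 ]
Reading off the last column: u = 3, v = -2.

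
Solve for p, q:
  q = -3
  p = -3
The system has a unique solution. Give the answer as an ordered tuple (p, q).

Form the augmented matrix and row-reduce:
  [ 0  1  |  -3 ]
  [ 1  0  |  -3 ]
Swap R1 and R2.
Reading off the last column: p = -3, q = -3.

(-3, -3)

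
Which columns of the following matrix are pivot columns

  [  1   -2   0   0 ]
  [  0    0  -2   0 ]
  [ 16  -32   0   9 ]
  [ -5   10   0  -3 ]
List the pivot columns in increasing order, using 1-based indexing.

Subtract 16 times ρ1 from ρ3.
  [  1  -2   0   0 ]
  [  0   0  -2   0 ]
  [  0   0   0   9 ]
  [ -5  10   0  -3 ]
Add 5 times ρ1 to ρ4.
  [ 1  -2   0   0 ]
  [ 0   0  -2   0 ]
  [ 0   0   0   9 ]
  [ 0   0   0  -3 ]
Multiply ρ2 by -1/2.
  [ 1  -2  0   0 ]
  [ 0   0  1   0 ]
  [ 0   0  0   9 ]
  [ 0   0  0  -3 ]
Multiply ρ3 by 1/9.
  [ 1  -2  0   0 ]
  [ 0   0  1   0 ]
  [ 0   0  0   1 ]
  [ 0   0  0  -3 ]
Add 3 times ρ3 to ρ4.
  [ 1  -2  0  0 ]
  [ 0   0  1  0 ]
  [ 0   0  0  1 ]
  [ 0   0  0  0 ]
Pivot columns are the columns containing a leading 1.

1, 3, 4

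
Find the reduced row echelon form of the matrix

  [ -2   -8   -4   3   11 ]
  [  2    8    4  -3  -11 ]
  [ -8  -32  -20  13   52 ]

R1 := -1/2·R1
R2 := R2 − 2·R1
R3 := R3 + 8·R1
R2 <=> R3
R2 := -1/4·R2
R1 := R1 − 2·R2

[[1, 4, 0, -1, -3/2], [0, 0, 1, -1/4, -2], [0, 0, 0, 0, 0]]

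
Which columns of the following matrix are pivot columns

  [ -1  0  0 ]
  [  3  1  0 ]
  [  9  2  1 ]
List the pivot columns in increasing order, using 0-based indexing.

Multiply r1 by -1.
Subtract 3 times r1 from r2.
Subtract 9 times r1 from r3.
Subtract 2 times r2 from r3.
Pivot columns are the columns containing a leading 1.

0, 1, 2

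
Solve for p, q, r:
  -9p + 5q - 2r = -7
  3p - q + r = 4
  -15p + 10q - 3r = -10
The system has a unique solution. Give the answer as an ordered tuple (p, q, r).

(-1/3, 0, 5)

Form the augmented matrix and row-reduce:
  [  -9   5  -2  |   -7 ]
  [   3  -1   1  |    4 ]
  [ -15  10  -3  |  -10 ]
ρ1 := -1/9·ρ1
ρ2 := ρ2 − 3·ρ1
ρ3 := ρ3 + 15·ρ1
ρ2 := 3/2·ρ2
ρ3 := ρ3 − 5/3·ρ2
ρ3 := -2·ρ3
ρ2 := ρ2 − 1/2·ρ3
ρ1 := ρ1 − 2/9·ρ3
ρ1 := ρ1 + 5/9·ρ2
Reading off the last column: p = -1/3, q = 0, r = 5.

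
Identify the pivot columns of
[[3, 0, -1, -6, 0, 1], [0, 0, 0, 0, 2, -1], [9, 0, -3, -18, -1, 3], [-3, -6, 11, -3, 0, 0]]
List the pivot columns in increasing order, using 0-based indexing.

0, 1, 4, 5

Multiply R1 by 1/3.
Subtract 9 times R1 from R3.
Add 3 times R1 to R4.
Swap R2 and R4.
Multiply R2 by -1/6.
Multiply R3 by -1.
Subtract 2 times R3 from R4.
Multiply R4 by -1.
Add 1/6 times R4 to R2.
Subtract 1/3 times R4 from R1.
Pivot columns are the columns containing a leading 1.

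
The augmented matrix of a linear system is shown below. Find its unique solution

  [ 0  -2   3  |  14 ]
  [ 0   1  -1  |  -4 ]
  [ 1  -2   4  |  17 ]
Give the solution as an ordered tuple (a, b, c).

(-3, 2, 6)

r1 <=> r3
  [ 1  -2   4  |  17 ]
  [ 0   1  -1  |  -4 ]
  [ 0  -2   3  |  14 ]
r3 := r3 + 2·r2
  [ 1  -2   4  |  17 ]
  [ 0   1  -1  |  -4 ]
  [ 0   0   1  |   6 ]
r2 := r2 + r3
  [ 1  -2  4  |  17 ]
  [ 0   1  0  |   2 ]
  [ 0   0  1  |   6 ]
r1 := r1 − 4·r3
  [ 1  -2  0  |  -7 ]
  [ 0   1  0  |   2 ]
  [ 0   0  1  |   6 ]
r1 := r1 + 2·r2
  [ 1  0  0  |  -3 ]
  [ 0  1  0  |   2 ]
  [ 0  0  1  |   6 ]
Reading off the last column: a = -3, b = 2, c = 6.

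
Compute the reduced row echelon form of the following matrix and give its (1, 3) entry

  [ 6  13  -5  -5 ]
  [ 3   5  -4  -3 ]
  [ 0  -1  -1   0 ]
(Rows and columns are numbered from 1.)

-3

R1 → 1/6·R1
  [ 1  13/6  -5/6  -5/6 ]
  [ 3     5    -4    -3 ]
  [ 0    -1    -1     0 ]
R2 → R2 − 3·R1
  [ 1  13/6  -5/6  -5/6 ]
  [ 0  -3/2  -3/2  -1/2 ]
  [ 0    -1    -1     0 ]
R2 → -2/3·R2
  [ 1  13/6  -5/6  -5/6 ]
  [ 0     1     1   1/3 ]
  [ 0    -1    -1     0 ]
R3 → R3 + R2
  [ 1  13/6  -5/6  -5/6 ]
  [ 0     1     1   1/3 ]
  [ 0     0     0   1/3 ]
R3 → 3·R3
  [ 1  13/6  -5/6  -5/6 ]
  [ 0     1     1   1/3 ]
  [ 0     0     0     1 ]
R2 → R2 − 1/3·R3
  [ 1  13/6  -5/6  -5/6 ]
  [ 0     1     1     0 ]
  [ 0     0     0     1 ]
R1 → R1 + 5/6·R3
  [ 1  13/6  -5/6  0 ]
  [ 0     1     1  0 ]
  [ 0     0     0  1 ]
R1 → R1 − 13/6·R2
  [ 1  0  -3  0 ]
  [ 0  1   1  0 ]
  [ 0  0   0  1 ]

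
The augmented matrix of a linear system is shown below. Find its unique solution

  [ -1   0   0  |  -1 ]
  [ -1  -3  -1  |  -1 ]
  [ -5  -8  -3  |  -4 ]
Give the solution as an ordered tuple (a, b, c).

(1, 1, -3)

R1 -> -1·R1
R2 -> R2 + R1
R3 -> R3 + 5·R1
R2 -> -1/3·R2
R3 -> R3 + 8·R2
R3 -> -3·R3
R2 -> R2 − 1/3·R3
Reading off the last column: a = 1, b = 1, c = -3.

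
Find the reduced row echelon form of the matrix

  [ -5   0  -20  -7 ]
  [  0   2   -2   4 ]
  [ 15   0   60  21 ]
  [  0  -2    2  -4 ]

ρ1 := -1/5·ρ1
  [  1   0   4  7/5 ]
  [  0   2  -2    4 ]
  [ 15   0  60   21 ]
  [  0  -2   2   -4 ]
ρ3 := ρ3 − 15·ρ1
  [ 1   0   4  7/5 ]
  [ 0   2  -2    4 ]
  [ 0   0   0    0 ]
  [ 0  -2   2   -4 ]
ρ2 := 1/2·ρ2
  [ 1   0   4  7/5 ]
  [ 0   1  -1    2 ]
  [ 0   0   0    0 ]
  [ 0  -2   2   -4 ]
ρ4 := ρ4 + 2·ρ2
  [ 1  0   4  7/5 ]
  [ 0  1  -1    2 ]
  [ 0  0   0    0 ]
  [ 0  0   0    0 ]

[[1, 0, 4, 7/5], [0, 1, -1, 2], [0, 0, 0, 0], [0, 0, 0, 0]]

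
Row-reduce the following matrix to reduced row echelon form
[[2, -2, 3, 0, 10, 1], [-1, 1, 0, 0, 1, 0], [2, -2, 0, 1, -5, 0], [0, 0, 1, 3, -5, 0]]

[[1, -1, 0, 0, -1, 0], [0, 0, 1, 0, 4, 0], [0, 0, 0, 1, -3, 0], [0, 0, 0, 0, 0, 1]]

Multiply R1 by 1/2.
  [  1  -1  3/2  0   5  1/2 ]
  [ -1   1    0  0   1    0 ]
  [  2  -2    0  1  -5    0 ]
  [  0   0    1  3  -5    0 ]
Add R1 to R2.
  [ 1  -1  3/2  0   5  1/2 ]
  [ 0   0  3/2  0   6  1/2 ]
  [ 2  -2    0  1  -5    0 ]
  [ 0   0    1  3  -5    0 ]
Subtract 2 times R1 from R3.
  [ 1  -1  3/2  0    5  1/2 ]
  [ 0   0  3/2  0    6  1/2 ]
  [ 0   0   -3  1  -15   -1 ]
  [ 0   0    1  3   -5    0 ]
Multiply R2 by 2/3.
  [ 1  -1  3/2  0    5  1/2 ]
  [ 0   0    1  0    4  1/3 ]
  [ 0   0   -3  1  -15   -1 ]
  [ 0   0    1  3   -5    0 ]
Add 3 times R2 to R3.
  [ 1  -1  3/2  0   5  1/2 ]
  [ 0   0    1  0   4  1/3 ]
  [ 0   0    0  1  -3    0 ]
  [ 0   0    1  3  -5    0 ]
Subtract R2 from R4.
  [ 1  -1  3/2  0   5   1/2 ]
  [ 0   0    1  0   4   1/3 ]
  [ 0   0    0  1  -3     0 ]
  [ 0   0    0  3  -9  -1/3 ]
Subtract 3 times R3 from R4.
  [ 1  -1  3/2  0   5   1/2 ]
  [ 0   0    1  0   4   1/3 ]
  [ 0   0    0  1  -3     0 ]
  [ 0   0    0  0   0  -1/3 ]
Multiply R4 by -3.
  [ 1  -1  3/2  0   5  1/2 ]
  [ 0   0    1  0   4  1/3 ]
  [ 0   0    0  1  -3    0 ]
  [ 0   0    0  0   0    1 ]
Subtract 1/3 times R4 from R2.
  [ 1  -1  3/2  0   5  1/2 ]
  [ 0   0    1  0   4    0 ]
  [ 0   0    0  1  -3    0 ]
  [ 0   0    0  0   0    1 ]
Subtract 1/2 times R4 from R1.
  [ 1  -1  3/2  0   5  0 ]
  [ 0   0    1  0   4  0 ]
  [ 0   0    0  1  -3  0 ]
  [ 0   0    0  0   0  1 ]
Subtract 3/2 times R2 from R1.
  [ 1  -1  0  0  -1  0 ]
  [ 0   0  1  0   4  0 ]
  [ 0   0  0  1  -3  0 ]
  [ 0   0  0  0   0  1 ]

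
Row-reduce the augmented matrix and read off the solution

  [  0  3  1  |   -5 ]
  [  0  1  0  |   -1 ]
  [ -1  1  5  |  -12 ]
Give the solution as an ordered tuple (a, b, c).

(1, -1, -2)

R1 ↔ R3
R1 := -1·R1
R3 := R3 − 3·R2
R1 := R1 + 5·R3
R1 := R1 + R2
Reading off the last column: a = 1, b = -1, c = -2.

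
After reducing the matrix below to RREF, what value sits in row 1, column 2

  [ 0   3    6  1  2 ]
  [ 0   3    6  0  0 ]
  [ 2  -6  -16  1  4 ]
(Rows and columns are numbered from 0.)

R1 ↔ R3
  [ 2  -6  -16  1  4 ]
  [ 0   3    6  0  0 ]
  [ 0   3    6  1  2 ]
R1 -> 1/2·R1
  [ 1  -3  -8  1/2  2 ]
  [ 0   3   6    0  0 ]
  [ 0   3   6    1  2 ]
R2 -> 1/3·R2
  [ 1  -3  -8  1/2  2 ]
  [ 0   1   2    0  0 ]
  [ 0   3   6    1  2 ]
R3 -> R3 − 3·R2
  [ 1  -3  -8  1/2  2 ]
  [ 0   1   2    0  0 ]
  [ 0   0   0    1  2 ]
R1 -> R1 − 1/2·R3
  [ 1  -3  -8  0  1 ]
  [ 0   1   2  0  0 ]
  [ 0   0   0  1  2 ]
R1 -> R1 + 3·R2
  [ 1  0  -2  0  1 ]
  [ 0  1   2  0  0 ]
  [ 0  0   0  1  2 ]

2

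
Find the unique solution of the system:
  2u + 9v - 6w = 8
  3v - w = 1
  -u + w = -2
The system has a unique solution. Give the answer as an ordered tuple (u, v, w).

(1, 0, -1)

Form the augmented matrix and row-reduce:
  [  2  9  -6  |   8 ]
  [  0  3  -1  |   1 ]
  [ -1  0   1  |  -2 ]
R1 := 1/2·R1
  [  1  9/2  -3  |   4 ]
  [  0    3  -1  |   1 ]
  [ -1    0   1  |  -2 ]
R3 := R3 + R1
  [ 1  9/2  -3  |  4 ]
  [ 0    3  -1  |  1 ]
  [ 0  9/2  -2  |  2 ]
R2 := 1/3·R2
  [ 1  9/2    -3  |    4 ]
  [ 0    1  -1/3  |  1/3 ]
  [ 0  9/2    -2  |    2 ]
R3 := R3 − 9/2·R2
  [ 1  9/2    -3  |    4 ]
  [ 0    1  -1/3  |  1/3 ]
  [ 0    0  -1/2  |  1/2 ]
R3 := -2·R3
  [ 1  9/2    -3  |    4 ]
  [ 0    1  -1/3  |  1/3 ]
  [ 0    0     1  |   -1 ]
R2 := R2 + 1/3·R3
  [ 1  9/2  -3  |   4 ]
  [ 0    1   0  |   0 ]
  [ 0    0   1  |  -1 ]
R1 := R1 + 3·R3
  [ 1  9/2  0  |   1 ]
  [ 0    1  0  |   0 ]
  [ 0    0  1  |  -1 ]
R1 := R1 − 9/2·R2
  [ 1  0  0  |   1 ]
  [ 0  1  0  |   0 ]
  [ 0  0  1  |  -1 ]
Reading off the last column: u = 1, v = 0, w = -1.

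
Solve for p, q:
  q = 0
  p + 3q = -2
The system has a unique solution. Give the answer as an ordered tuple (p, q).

Form the augmented matrix and row-reduce:
  [ 0  1  |   0 ]
  [ 1  3  |  -2 ]
ρ1 <=> ρ2
ρ1 -> ρ1 − 3·ρ2
Reading off the last column: p = -2, q = 0.

(-2, 0)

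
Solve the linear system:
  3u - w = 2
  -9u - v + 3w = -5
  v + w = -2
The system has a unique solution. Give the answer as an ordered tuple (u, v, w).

Form the augmented matrix and row-reduce:
  [  3   0  -1  |   2 ]
  [ -9  -1   3  |  -5 ]
  [  0   1   1  |  -2 ]
ρ1 → 1/3·ρ1
  [  1   0  -1/3  |  2/3 ]
  [ -9  -1     3  |   -5 ]
  [  0   1     1  |   -2 ]
ρ2 → ρ2 + 9·ρ1
  [ 1   0  -1/3  |  2/3 ]
  [ 0  -1     0  |    1 ]
  [ 0   1     1  |   -2 ]
ρ2 → -1·ρ2
  [ 1  0  -1/3  |  2/3 ]
  [ 0  1     0  |   -1 ]
  [ 0  1     1  |   -2 ]
ρ3 → ρ3 − ρ2
  [ 1  0  -1/3  |  2/3 ]
  [ 0  1     0  |   -1 ]
  [ 0  0     1  |   -1 ]
ρ1 → ρ1 + 1/3·ρ3
  [ 1  0  0  |  1/3 ]
  [ 0  1  0  |   -1 ]
  [ 0  0  1  |   -1 ]
Reading off the last column: u = 1/3, v = -1, w = -1.

(1/3, -1, -1)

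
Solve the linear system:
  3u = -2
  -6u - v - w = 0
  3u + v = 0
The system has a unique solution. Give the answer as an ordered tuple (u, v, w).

(-2/3, 2, 2)

Form the augmented matrix and row-reduce:
  [  3   0   0  |  -2 ]
  [ -6  -1  -1  |   0 ]
  [  3   1   0  |   0 ]
r1 → 1/3·r1
  [  1   0   0  |  -2/3 ]
  [ -6  -1  -1  |     0 ]
  [  3   1   0  |     0 ]
r2 → r2 + 6·r1
  [ 1   0   0  |  -2/3 ]
  [ 0  -1  -1  |    -4 ]
  [ 3   1   0  |     0 ]
r3 → r3 − 3·r1
  [ 1   0   0  |  -2/3 ]
  [ 0  -1  -1  |    -4 ]
  [ 0   1   0  |     2 ]
r2 → -1·r2
  [ 1  0  0  |  -2/3 ]
  [ 0  1  1  |     4 ]
  [ 0  1  0  |     2 ]
r3 → r3 − r2
  [ 1  0   0  |  -2/3 ]
  [ 0  1   1  |     4 ]
  [ 0  0  -1  |    -2 ]
r3 → -1·r3
  [ 1  0  0  |  -2/3 ]
  [ 0  1  1  |     4 ]
  [ 0  0  1  |     2 ]
r2 → r2 − r3
  [ 1  0  0  |  -2/3 ]
  [ 0  1  0  |     2 ]
  [ 0  0  1  |     2 ]
Reading off the last column: u = -2/3, v = 2, w = 2.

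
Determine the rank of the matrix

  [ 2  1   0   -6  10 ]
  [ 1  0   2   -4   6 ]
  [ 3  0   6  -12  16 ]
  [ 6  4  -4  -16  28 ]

Multiply R1 by 1/2.
  [ 1  1/2   0   -3   5 ]
  [ 1    0   2   -4   6 ]
  [ 3    0   6  -12  16 ]
  [ 6    4  -4  -16  28 ]
Subtract R1 from R2.
  [ 1   1/2   0   -3   5 ]
  [ 0  -1/2   2   -1   1 ]
  [ 3     0   6  -12  16 ]
  [ 6     4  -4  -16  28 ]
Subtract 3 times R1 from R3.
  [ 1   1/2   0   -3   5 ]
  [ 0  -1/2   2   -1   1 ]
  [ 0  -3/2   6   -3   1 ]
  [ 6     4  -4  -16  28 ]
Subtract 6 times R1 from R4.
  [ 1   1/2   0  -3   5 ]
  [ 0  -1/2   2  -1   1 ]
  [ 0  -3/2   6  -3   1 ]
  [ 0     1  -4   2  -2 ]
Multiply R2 by -2.
  [ 1   1/2   0  -3   5 ]
  [ 0     1  -4   2  -2 ]
  [ 0  -3/2   6  -3   1 ]
  [ 0     1  -4   2  -2 ]
Add 3/2 times R2 to R3.
  [ 1  1/2   0  -3   5 ]
  [ 0    1  -4   2  -2 ]
  [ 0    0   0   0  -2 ]
  [ 0    1  -4   2  -2 ]
Subtract R2 from R4.
  [ 1  1/2   0  -3   5 ]
  [ 0    1  -4   2  -2 ]
  [ 0    0   0   0  -2 ]
  [ 0    0   0   0   0 ]
Multiply R3 by -1/2.
  [ 1  1/2   0  -3   5 ]
  [ 0    1  -4   2  -2 ]
  [ 0    0   0   0   1 ]
  [ 0    0   0   0   0 ]
Add 2 times R3 to R2.
  [ 1  1/2   0  -3  5 ]
  [ 0    1  -4   2  0 ]
  [ 0    0   0   0  1 ]
  [ 0    0   0   0  0 ]
Subtract 5 times R3 from R1.
  [ 1  1/2   0  -3  0 ]
  [ 0    1  -4   2  0 ]
  [ 0    0   0   0  1 ]
  [ 0    0   0   0  0 ]
Subtract 1/2 times R2 from R1.
  [ 1  0   2  -4  0 ]
  [ 0  1  -4   2  0 ]
  [ 0  0   0   0  1 ]
  [ 0  0   0   0  0 ]
The reduced form has 3 nonzero rows.

rank = 3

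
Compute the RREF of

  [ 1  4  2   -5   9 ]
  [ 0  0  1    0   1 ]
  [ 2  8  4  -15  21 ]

[[1, 4, 0, 0, 4], [0, 0, 1, 0, 1], [0, 0, 0, 1, -3/5]]

r3 -> r3 − 2·r1
  [ 1  4  2  -5  9 ]
  [ 0  0  1   0  1 ]
  [ 0  0  0  -5  3 ]
r3 -> -1/5·r3
  [ 1  4  2  -5     9 ]
  [ 0  0  1   0     1 ]
  [ 0  0  0   1  -3/5 ]
r1 -> r1 + 5·r3
  [ 1  4  2  0     6 ]
  [ 0  0  1  0     1 ]
  [ 0  0  0  1  -3/5 ]
r1 -> r1 − 2·r2
  [ 1  4  0  0     4 ]
  [ 0  0  1  0     1 ]
  [ 0  0  0  1  -3/5 ]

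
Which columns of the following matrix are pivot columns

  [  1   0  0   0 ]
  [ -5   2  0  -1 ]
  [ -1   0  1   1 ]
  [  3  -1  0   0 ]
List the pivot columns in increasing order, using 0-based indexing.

ρ2 ← ρ2 + 5·ρ1
ρ3 ← ρ3 + ρ1
ρ4 ← ρ4 − 3·ρ1
ρ2 ← 1/2·ρ2
ρ4 ← ρ4 + ρ2
ρ4 ← -2·ρ4
ρ3 ← ρ3 − ρ4
ρ2 ← ρ2 + 1/2·ρ4
Pivot columns are the columns containing a leading 1.

0, 1, 2, 3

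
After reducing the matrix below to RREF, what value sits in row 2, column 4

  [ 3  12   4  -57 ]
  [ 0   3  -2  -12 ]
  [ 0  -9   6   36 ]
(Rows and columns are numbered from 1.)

R1 ← 1/3·R1
  [ 1   4  4/3  -19 ]
  [ 0   3   -2  -12 ]
  [ 0  -9    6   36 ]
R2 ← 1/3·R2
  [ 1   4   4/3  -19 ]
  [ 0   1  -2/3   -4 ]
  [ 0  -9     6   36 ]
R3 ← R3 + 9·R2
  [ 1  4   4/3  -19 ]
  [ 0  1  -2/3   -4 ]
  [ 0  0     0    0 ]
R1 ← R1 − 4·R2
  [ 1  0     4  -3 ]
  [ 0  1  -2/3  -4 ]
  [ 0  0     0   0 ]

-4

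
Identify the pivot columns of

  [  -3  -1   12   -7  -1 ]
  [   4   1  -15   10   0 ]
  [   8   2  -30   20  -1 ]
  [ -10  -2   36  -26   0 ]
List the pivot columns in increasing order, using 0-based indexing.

Multiply R1 by -1/3.
  [   1  1/3   -4  7/3  1/3 ]
  [   4    1  -15   10    0 ]
  [   8    2  -30   20   -1 ]
  [ -10   -2   36  -26    0 ]
Subtract 4 times R1 from R2.
  [   1   1/3   -4  7/3   1/3 ]
  [   0  -1/3    1  2/3  -4/3 ]
  [   8     2  -30   20    -1 ]
  [ -10    -2   36  -26     0 ]
Subtract 8 times R1 from R3.
  [   1   1/3  -4  7/3    1/3 ]
  [   0  -1/3   1  2/3   -4/3 ]
  [   0  -2/3   2  4/3  -11/3 ]
  [ -10    -2  36  -26      0 ]
Add 10 times R1 to R4.
  [ 1   1/3  -4   7/3    1/3 ]
  [ 0  -1/3   1   2/3   -4/3 ]
  [ 0  -2/3   2   4/3  -11/3 ]
  [ 0   4/3  -4  -8/3   10/3 ]
Multiply R2 by -3.
  [ 1   1/3  -4   7/3    1/3 ]
  [ 0     1  -3    -2      4 ]
  [ 0  -2/3   2   4/3  -11/3 ]
  [ 0   4/3  -4  -8/3   10/3 ]
Add 2/3 times R2 to R3.
  [ 1  1/3  -4   7/3   1/3 ]
  [ 0    1  -3    -2     4 ]
  [ 0    0   0     0    -1 ]
  [ 0  4/3  -4  -8/3  10/3 ]
Subtract 4/3 times R2 from R4.
  [ 1  1/3  -4  7/3  1/3 ]
  [ 0    1  -3   -2    4 ]
  [ 0    0   0    0   -1 ]
  [ 0    0   0    0   -2 ]
Multiply R3 by -1.
  [ 1  1/3  -4  7/3  1/3 ]
  [ 0    1  -3   -2    4 ]
  [ 0    0   0    0    1 ]
  [ 0    0   0    0   -2 ]
Add 2 times R3 to R4.
  [ 1  1/3  -4  7/3  1/3 ]
  [ 0    1  -3   -2    4 ]
  [ 0    0   0    0    1 ]
  [ 0    0   0    0    0 ]
Subtract 4 times R3 from R2.
  [ 1  1/3  -4  7/3  1/3 ]
  [ 0    1  -3   -2    0 ]
  [ 0    0   0    0    1 ]
  [ 0    0   0    0    0 ]
Subtract 1/3 times R3 from R1.
  [ 1  1/3  -4  7/3  0 ]
  [ 0    1  -3   -2  0 ]
  [ 0    0   0    0  1 ]
  [ 0    0   0    0  0 ]
Subtract 1/3 times R2 from R1.
  [ 1  0  -3   3  0 ]
  [ 0  1  -3  -2  0 ]
  [ 0  0   0   0  1 ]
  [ 0  0   0   0  0 ]
Pivot columns are the columns containing a leading 1.

0, 1, 4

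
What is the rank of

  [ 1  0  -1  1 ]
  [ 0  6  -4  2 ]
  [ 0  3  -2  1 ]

rank = 2

Multiply R2 by 1/6.
Subtract 3 times R2 from R3.
The reduced form has 2 nonzero rows.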